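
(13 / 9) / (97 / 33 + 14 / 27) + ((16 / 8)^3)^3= 512.42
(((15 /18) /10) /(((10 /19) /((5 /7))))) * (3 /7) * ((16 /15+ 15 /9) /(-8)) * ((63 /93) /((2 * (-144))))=779 /19998720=0.00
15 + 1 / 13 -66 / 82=7607 / 533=14.27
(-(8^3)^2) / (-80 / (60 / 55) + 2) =393216 / 107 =3674.92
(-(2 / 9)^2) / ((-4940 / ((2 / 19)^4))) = 16 / 13036661235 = 0.00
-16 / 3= -5.33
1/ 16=0.06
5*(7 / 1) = 35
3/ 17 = 0.18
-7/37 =-0.19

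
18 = 18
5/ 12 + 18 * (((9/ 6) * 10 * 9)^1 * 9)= 262445/ 12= 21870.42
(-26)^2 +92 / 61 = 41328 / 61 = 677.51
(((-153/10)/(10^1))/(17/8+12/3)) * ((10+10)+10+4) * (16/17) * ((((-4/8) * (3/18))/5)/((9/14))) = 544/2625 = 0.21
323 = 323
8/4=2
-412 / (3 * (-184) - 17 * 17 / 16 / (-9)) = 59328 / 79199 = 0.75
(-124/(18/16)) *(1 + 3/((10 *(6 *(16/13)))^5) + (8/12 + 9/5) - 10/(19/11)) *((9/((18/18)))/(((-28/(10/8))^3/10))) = -371846188673468423/181377156104847360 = -2.05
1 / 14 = 0.07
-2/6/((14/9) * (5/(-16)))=24/35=0.69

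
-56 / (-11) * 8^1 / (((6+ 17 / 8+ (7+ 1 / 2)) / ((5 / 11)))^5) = 14680064 / 17300400390625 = 0.00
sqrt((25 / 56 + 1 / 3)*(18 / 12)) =sqrt(917) / 28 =1.08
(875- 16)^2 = 737881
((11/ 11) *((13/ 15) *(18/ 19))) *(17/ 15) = 442/ 475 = 0.93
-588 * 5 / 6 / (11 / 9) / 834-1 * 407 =-623038 / 1529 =-407.48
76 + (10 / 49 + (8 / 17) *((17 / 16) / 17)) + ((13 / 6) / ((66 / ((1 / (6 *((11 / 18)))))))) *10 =76.32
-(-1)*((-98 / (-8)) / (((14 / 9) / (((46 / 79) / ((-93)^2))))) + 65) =19739101 / 303676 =65.00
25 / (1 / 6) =150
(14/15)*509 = 7126/15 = 475.07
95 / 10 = 19 / 2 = 9.50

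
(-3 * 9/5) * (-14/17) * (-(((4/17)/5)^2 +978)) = -4349.23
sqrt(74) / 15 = 0.57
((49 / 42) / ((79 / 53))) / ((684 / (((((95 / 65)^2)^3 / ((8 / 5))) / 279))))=4593163645 / 183837940708032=0.00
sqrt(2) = 1.41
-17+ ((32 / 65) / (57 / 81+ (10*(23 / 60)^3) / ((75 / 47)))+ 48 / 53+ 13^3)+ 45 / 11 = 28354416338561 / 12974103571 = 2185.46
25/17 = 1.47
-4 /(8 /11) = -11 /2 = -5.50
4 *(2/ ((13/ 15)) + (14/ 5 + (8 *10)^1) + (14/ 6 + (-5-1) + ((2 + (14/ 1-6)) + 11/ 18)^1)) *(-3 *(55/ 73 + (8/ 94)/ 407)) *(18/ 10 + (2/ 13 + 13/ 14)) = -2399.56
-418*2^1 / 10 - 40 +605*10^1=29632 / 5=5926.40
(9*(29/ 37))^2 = 68121/ 1369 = 49.76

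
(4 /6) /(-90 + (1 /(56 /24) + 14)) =-14 /1587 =-0.01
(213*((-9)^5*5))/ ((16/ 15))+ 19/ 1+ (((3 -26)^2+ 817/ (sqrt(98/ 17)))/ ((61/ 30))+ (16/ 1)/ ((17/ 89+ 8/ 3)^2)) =-58956287.46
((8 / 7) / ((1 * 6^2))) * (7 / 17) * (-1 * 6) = -4 / 51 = -0.08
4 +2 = 6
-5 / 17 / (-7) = 5 / 119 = 0.04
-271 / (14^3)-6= -16735 / 2744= -6.10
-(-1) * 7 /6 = 7 /6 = 1.17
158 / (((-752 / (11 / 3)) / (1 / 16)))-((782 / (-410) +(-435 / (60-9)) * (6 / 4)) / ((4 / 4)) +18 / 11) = 9006018661 / 691870080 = 13.02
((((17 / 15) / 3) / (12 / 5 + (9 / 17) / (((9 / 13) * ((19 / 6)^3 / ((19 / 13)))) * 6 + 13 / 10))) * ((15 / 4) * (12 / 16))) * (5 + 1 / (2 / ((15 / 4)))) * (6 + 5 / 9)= 8585604775 / 431336448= 19.90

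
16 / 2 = 8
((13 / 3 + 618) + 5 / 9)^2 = 31427236 / 81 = 387990.57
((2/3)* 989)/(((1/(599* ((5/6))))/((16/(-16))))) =-2962055/9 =-329117.22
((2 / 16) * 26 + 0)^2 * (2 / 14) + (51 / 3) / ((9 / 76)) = 146225 / 1008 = 145.06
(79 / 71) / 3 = 79 / 213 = 0.37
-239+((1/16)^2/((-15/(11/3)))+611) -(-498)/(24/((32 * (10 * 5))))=386749429/11520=33572.00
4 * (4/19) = 16/19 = 0.84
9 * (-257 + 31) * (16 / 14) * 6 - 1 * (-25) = -97457 / 7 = -13922.43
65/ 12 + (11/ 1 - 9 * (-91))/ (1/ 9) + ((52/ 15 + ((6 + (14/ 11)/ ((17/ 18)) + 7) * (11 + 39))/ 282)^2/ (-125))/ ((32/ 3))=173234351255110591/ 23173956300000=7475.39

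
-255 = -255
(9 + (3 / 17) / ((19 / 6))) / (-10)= -585 / 646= -0.91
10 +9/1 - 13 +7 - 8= 5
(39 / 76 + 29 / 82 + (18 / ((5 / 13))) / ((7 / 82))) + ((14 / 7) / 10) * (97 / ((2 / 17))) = 77868337 / 109060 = 714.00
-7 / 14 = -1 / 2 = -0.50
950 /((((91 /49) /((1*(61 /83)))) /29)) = 10902.55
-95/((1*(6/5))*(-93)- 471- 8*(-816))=-475/29727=-0.02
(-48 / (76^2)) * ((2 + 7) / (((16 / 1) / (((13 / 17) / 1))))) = -0.00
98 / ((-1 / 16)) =-1568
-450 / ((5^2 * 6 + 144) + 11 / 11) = -90 / 59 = -1.53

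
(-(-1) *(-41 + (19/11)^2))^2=1445.26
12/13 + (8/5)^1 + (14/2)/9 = 1931/585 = 3.30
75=75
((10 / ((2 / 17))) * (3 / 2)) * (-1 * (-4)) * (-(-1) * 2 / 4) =255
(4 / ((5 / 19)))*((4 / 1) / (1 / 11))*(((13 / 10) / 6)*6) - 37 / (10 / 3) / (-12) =174073 / 200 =870.36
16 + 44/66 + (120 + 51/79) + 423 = 132794/237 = 560.31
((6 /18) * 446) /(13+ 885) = 223 /1347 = 0.17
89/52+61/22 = 2565/572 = 4.48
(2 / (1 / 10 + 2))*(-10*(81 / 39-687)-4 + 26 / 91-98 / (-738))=4597401140 / 705159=6519.67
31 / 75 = 0.41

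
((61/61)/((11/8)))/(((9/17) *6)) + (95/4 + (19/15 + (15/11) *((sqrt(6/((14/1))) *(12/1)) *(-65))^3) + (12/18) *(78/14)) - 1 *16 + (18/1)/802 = 216462293/16673580 - 21354840000 *sqrt(21)/539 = -181558745.37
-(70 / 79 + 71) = -5679 / 79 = -71.89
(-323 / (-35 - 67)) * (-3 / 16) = -19 / 32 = -0.59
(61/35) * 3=5.23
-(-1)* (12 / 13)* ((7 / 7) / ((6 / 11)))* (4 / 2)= 44 / 13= 3.38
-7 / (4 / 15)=-105 / 4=-26.25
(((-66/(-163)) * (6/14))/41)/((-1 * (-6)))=33/46781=0.00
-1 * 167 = -167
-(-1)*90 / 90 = 1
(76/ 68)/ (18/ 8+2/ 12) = 228/ 493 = 0.46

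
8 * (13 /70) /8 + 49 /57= 4171 /3990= 1.05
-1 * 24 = -24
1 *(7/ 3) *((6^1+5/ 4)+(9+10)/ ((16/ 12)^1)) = 301/ 6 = 50.17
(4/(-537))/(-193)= 4/103641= 0.00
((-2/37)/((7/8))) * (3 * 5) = -240/259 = -0.93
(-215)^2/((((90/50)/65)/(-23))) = -345531875/9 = -38392430.56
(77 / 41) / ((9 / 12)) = 308 / 123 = 2.50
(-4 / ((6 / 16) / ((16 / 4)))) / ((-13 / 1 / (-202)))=-25856 / 39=-662.97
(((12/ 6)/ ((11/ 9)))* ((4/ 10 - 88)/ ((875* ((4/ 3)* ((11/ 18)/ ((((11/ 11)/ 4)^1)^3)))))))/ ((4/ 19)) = -1011123/ 67760000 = -0.01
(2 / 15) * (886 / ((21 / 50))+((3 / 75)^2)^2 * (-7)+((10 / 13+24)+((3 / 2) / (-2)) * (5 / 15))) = 910302726731 / 3199218750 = 284.54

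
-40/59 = -0.68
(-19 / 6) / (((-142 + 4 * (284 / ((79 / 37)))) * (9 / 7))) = -1501 / 237708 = -0.01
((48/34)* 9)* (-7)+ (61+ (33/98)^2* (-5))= -4654465/163268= -28.51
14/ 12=7/ 6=1.17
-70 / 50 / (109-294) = 7 / 925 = 0.01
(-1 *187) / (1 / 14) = -2618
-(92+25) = -117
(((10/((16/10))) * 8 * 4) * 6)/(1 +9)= 120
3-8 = -5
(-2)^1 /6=-1 /3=-0.33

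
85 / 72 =1.18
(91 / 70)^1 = 13 / 10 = 1.30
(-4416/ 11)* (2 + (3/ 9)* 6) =-17664/ 11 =-1605.82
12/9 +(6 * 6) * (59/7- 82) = -55592/21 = -2647.24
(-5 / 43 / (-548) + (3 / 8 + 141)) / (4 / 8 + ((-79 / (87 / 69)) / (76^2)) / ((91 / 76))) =334075995071 / 1160114630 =287.97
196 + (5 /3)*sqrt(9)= 201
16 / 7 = 2.29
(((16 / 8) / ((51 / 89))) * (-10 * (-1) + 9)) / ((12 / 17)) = 1691 / 18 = 93.94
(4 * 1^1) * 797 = 3188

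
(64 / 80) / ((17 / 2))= 8 / 85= 0.09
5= 5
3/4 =0.75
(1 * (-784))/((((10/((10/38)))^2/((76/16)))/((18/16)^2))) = -3969/1216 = -3.26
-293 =-293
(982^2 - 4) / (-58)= -482160 / 29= -16626.21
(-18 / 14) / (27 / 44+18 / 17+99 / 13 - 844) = 87516 / 56817187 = 0.00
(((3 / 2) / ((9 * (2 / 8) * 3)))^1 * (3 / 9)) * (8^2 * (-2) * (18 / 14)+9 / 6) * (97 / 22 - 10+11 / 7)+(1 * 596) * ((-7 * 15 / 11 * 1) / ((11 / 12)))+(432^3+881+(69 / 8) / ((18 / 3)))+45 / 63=68828256533999 / 853776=80616293.42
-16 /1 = -16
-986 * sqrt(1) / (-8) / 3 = 493 / 12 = 41.08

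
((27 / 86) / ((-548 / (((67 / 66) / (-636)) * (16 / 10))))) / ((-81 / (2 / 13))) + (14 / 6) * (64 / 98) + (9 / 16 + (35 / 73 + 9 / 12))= 163402567264697 / 49280553962640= 3.32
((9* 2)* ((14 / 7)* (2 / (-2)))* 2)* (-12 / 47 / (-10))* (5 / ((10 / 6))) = -1296 / 235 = -5.51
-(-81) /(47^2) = 81 /2209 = 0.04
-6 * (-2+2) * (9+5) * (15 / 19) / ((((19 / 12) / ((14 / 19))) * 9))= 0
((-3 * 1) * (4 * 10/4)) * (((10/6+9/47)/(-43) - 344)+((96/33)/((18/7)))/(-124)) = 21339670700/2067483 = 10321.57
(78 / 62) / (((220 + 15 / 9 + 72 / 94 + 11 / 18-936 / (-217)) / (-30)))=-532980 / 3210667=-0.17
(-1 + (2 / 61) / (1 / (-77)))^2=46225 / 3721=12.42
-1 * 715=-715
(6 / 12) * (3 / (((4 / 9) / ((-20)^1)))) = -135 / 2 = -67.50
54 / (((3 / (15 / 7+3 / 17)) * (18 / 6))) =1656 / 119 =13.92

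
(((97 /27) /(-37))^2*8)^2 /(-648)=-708234248 /80676485676081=-0.00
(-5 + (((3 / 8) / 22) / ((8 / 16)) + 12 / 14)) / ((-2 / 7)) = 2531 / 176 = 14.38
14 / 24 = 7 / 12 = 0.58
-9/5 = -1.80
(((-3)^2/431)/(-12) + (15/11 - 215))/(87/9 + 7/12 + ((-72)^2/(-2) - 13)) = 4051433/49206839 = 0.08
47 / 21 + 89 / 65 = 4924 / 1365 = 3.61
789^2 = 622521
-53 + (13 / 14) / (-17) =-12627 / 238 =-53.05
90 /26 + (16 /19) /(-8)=829 /247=3.36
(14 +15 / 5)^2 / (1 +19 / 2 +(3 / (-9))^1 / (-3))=5202 / 191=27.24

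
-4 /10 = -0.40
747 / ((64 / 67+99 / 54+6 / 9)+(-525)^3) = -100098 / 19390218287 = -0.00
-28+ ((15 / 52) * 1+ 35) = 379 / 52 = 7.29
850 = 850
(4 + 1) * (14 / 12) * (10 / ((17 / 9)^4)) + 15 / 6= 1183055 / 167042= 7.08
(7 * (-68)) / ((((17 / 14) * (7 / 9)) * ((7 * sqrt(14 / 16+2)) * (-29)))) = 144 * sqrt(46) / 667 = 1.46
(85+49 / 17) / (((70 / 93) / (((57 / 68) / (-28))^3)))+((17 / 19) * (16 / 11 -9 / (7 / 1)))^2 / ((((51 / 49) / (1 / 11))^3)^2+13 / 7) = -875924784430460981391487160657 / 279613348291894630048606555156480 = -0.00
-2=-2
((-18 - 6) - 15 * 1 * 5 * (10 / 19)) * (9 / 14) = -5427 / 133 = -40.80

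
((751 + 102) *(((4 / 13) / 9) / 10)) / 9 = 1706 / 5265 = 0.32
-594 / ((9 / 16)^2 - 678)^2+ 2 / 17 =6614855090 / 56851285097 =0.12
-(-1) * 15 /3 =5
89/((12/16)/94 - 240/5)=-33464/18045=-1.85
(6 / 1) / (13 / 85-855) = -0.01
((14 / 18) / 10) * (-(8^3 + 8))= -40.44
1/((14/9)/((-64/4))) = -72/7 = -10.29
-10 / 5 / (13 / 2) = -4 / 13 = -0.31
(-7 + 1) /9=-2 /3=-0.67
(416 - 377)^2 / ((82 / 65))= 98865 / 82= 1205.67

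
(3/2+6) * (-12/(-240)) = 0.38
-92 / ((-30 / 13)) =598 / 15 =39.87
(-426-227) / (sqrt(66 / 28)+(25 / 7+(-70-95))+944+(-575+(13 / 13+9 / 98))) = -3.11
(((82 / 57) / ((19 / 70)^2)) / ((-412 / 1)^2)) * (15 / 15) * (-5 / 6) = -251125 / 2619616716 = -0.00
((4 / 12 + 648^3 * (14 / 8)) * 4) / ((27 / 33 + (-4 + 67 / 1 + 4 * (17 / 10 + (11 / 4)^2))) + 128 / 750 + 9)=31427294998000 / 1815641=17309200.99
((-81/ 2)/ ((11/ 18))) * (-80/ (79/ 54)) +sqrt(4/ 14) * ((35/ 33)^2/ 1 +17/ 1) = 19738 * sqrt(14)/ 7623 +3149280/ 869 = 3633.72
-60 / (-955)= 0.06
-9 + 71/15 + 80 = 1136/15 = 75.73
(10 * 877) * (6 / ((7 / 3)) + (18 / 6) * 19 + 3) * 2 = 7682520 / 7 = 1097502.86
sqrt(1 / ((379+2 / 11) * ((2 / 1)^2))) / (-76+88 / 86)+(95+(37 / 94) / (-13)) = 116053 / 1222-sqrt(45881) / 625456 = 94.97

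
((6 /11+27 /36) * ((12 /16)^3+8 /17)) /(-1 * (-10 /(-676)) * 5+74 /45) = 420913935 /571759232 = 0.74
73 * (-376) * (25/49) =-686200/49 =-14004.08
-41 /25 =-1.64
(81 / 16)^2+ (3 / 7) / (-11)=504429 / 19712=25.59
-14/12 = -7/6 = -1.17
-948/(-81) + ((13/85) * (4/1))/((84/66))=195742/16065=12.18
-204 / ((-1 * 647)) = 204 / 647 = 0.32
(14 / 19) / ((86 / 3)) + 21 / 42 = 859 / 1634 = 0.53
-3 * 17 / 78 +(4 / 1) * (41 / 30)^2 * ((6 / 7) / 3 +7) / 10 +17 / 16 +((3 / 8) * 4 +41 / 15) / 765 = 489317629 / 83538000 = 5.86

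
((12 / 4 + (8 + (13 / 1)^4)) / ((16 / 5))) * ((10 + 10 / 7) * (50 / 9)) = 11905000 / 21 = 566904.76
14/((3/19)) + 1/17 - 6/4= 8897/102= 87.23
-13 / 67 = -0.19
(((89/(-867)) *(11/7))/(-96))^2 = 958441/339450725376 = 0.00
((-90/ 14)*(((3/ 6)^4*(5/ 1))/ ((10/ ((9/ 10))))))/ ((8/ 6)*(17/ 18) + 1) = -0.08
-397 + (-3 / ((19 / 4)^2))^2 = -51735133 / 130321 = -396.98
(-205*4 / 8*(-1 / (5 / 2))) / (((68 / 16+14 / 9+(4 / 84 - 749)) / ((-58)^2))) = -34756848 / 187273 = -185.59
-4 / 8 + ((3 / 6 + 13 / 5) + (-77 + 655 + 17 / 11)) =32018 / 55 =582.15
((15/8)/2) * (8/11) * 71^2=75615/22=3437.05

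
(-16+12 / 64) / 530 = -253 / 8480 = -0.03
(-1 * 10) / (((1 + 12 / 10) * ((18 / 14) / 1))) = -350 / 99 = -3.54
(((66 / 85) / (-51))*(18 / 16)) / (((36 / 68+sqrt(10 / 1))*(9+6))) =297 / 4775300-33*sqrt(10) / 280900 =-0.00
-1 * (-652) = 652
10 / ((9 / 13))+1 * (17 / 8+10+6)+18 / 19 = 45851 / 1368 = 33.52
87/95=0.92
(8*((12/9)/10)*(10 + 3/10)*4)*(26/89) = 85696/6675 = 12.84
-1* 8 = -8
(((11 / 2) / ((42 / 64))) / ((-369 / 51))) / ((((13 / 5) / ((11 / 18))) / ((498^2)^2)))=-62477930430080 / 3731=-16745625952.85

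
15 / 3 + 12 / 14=41 / 7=5.86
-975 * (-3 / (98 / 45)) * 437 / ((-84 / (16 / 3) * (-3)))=4260750 / 343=12422.01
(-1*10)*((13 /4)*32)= -1040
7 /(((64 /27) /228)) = 673.31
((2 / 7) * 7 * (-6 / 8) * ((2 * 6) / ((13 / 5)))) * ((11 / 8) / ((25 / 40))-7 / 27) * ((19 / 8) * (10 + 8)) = -7467 / 13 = -574.38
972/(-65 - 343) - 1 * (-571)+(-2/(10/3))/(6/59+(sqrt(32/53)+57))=41772 * sqrt(106)/3007235705+58137813328739/102246013970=568.61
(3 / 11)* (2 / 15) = 2 / 55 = 0.04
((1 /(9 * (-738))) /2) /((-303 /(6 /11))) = 1 /7379262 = 0.00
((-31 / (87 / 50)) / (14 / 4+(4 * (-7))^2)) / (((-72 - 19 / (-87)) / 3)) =124 / 131145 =0.00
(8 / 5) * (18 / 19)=144 / 95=1.52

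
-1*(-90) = 90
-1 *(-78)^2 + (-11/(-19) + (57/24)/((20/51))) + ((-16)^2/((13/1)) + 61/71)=-16994933687/2805920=-6056.81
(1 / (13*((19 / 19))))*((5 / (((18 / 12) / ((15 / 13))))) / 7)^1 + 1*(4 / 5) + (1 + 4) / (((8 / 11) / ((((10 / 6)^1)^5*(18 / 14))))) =146310487 / 1277640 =114.52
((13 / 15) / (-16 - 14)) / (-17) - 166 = -1269887 / 7650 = -166.00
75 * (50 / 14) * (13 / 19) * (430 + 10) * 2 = 21450000 / 133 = 161278.20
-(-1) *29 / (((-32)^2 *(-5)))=-29 / 5120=-0.01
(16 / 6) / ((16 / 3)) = 0.50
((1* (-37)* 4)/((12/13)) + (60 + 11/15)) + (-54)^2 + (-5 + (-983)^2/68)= 5787321/340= 17021.53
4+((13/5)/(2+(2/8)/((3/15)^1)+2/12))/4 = 859/205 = 4.19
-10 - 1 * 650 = -660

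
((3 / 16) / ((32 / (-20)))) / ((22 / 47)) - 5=-14785 / 2816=-5.25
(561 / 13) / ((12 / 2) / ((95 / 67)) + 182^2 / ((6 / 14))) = 14535 / 26033878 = 0.00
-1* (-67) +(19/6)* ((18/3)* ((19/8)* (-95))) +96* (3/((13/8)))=-420435/104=-4042.64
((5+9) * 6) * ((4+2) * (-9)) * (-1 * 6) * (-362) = -9852192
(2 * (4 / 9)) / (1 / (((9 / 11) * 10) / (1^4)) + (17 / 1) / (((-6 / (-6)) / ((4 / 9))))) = 80 / 691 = 0.12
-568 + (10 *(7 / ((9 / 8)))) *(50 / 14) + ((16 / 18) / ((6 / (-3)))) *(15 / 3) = -348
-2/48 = -1/24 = -0.04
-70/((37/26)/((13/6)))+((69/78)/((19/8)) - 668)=-21226354/27417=-774.20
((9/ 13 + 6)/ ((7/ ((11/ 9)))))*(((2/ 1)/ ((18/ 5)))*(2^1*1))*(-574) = -261580/ 351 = -745.24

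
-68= -68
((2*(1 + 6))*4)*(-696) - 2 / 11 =-428738 / 11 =-38976.18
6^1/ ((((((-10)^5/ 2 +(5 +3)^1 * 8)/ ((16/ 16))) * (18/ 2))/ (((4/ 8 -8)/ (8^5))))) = 5/ 1636302848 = 0.00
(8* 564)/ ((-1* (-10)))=2256/ 5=451.20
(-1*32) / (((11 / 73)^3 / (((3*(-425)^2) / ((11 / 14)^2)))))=-1322128736880000 / 161051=-8209379245.58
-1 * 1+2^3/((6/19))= 73/3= 24.33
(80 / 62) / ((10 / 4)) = 16 / 31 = 0.52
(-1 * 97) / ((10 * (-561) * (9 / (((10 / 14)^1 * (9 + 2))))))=97 / 6426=0.02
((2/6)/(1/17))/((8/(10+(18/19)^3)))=632587/82308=7.69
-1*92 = -92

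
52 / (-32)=-13 / 8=-1.62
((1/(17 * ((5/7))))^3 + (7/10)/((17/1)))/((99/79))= 1349873/40532250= 0.03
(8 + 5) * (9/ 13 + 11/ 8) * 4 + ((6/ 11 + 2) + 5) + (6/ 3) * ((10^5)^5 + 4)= 440000000000000000000002707/ 22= 20000000000000000000000120.00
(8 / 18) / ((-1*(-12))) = 1 / 27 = 0.04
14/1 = 14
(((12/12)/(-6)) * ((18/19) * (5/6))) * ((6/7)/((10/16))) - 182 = -24230/133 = -182.18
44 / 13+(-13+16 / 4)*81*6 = -56818 / 13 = -4370.62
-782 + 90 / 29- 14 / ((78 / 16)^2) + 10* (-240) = -140243932 / 44109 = -3179.49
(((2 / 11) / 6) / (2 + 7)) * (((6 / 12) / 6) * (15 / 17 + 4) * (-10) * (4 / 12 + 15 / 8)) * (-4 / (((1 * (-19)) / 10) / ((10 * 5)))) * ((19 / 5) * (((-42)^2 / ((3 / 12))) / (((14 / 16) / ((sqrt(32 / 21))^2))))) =-2252288000 / 15147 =-148695.32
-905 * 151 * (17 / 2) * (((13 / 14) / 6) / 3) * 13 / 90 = -78521963 / 9072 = -8655.42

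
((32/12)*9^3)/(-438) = -324/73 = -4.44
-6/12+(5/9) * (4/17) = -113/306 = -0.37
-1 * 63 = -63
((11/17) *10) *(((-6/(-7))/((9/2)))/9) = 0.14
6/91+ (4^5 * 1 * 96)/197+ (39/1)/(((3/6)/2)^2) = 20133294/17927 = 1123.07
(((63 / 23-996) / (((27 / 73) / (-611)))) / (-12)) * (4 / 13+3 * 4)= -1045082600 / 621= -1682902.74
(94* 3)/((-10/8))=-1128/5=-225.60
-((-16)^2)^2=-65536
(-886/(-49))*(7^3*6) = 37212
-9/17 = -0.53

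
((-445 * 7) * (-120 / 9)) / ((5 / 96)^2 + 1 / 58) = 11100364800 / 5333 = 2081448.49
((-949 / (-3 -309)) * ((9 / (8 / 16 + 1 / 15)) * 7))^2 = 528770025 / 4624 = 114353.38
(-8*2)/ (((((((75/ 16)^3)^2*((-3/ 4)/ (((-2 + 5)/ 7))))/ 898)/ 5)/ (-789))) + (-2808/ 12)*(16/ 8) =-292460409353876/ 83056640625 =-3521.22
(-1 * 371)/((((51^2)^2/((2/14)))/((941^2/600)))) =-46930493/4059120600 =-0.01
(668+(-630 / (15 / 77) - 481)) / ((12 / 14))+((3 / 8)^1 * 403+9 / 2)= -81581 / 24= -3399.21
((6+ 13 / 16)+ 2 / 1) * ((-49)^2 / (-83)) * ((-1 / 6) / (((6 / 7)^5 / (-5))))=-9483097645 / 20653056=-459.16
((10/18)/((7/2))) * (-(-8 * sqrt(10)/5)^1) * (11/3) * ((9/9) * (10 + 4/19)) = 34144 * sqrt(10)/3591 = 30.07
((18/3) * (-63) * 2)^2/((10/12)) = 3429216/5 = 685843.20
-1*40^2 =-1600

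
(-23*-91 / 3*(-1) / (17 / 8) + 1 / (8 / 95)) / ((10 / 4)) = -129107 / 1020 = -126.58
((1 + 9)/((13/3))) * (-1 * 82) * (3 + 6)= -22140/13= -1703.08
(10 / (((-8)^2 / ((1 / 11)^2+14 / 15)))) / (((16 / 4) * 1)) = 1709 / 46464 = 0.04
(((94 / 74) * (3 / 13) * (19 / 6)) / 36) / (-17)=-893 / 588744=-0.00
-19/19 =-1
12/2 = 6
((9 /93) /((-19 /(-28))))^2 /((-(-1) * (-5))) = -7056 /1734605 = -0.00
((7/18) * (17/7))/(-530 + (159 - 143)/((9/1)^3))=-0.00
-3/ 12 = -1/ 4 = -0.25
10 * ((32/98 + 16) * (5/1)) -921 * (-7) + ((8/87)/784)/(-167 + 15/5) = 1450864001/199752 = 7263.33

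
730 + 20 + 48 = 798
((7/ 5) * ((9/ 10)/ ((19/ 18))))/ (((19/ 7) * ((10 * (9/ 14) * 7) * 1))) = 441/ 45125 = 0.01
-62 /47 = -1.32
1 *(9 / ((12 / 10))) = 15 / 2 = 7.50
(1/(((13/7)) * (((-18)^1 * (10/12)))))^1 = -7/195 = -0.04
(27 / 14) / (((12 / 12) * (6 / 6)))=27 / 14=1.93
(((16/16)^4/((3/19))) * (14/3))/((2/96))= 1418.67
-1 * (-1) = 1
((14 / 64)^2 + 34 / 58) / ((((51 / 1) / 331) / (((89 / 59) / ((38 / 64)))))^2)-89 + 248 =1653241169200 / 4988798631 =331.39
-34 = -34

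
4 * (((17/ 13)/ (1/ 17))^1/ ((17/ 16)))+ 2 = 1114/ 13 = 85.69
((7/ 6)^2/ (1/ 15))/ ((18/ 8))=245/ 27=9.07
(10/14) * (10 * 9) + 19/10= 4633/70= 66.19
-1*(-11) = 11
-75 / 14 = -5.36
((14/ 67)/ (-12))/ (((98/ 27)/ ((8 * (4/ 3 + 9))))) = -186/ 469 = -0.40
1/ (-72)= -1/ 72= -0.01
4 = 4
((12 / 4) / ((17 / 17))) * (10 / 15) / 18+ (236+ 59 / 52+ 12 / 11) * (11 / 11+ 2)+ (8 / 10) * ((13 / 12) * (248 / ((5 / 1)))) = 97525559 / 128700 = 757.77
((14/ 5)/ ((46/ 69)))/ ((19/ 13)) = 273/ 95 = 2.87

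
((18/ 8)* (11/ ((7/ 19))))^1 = 1881/ 28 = 67.18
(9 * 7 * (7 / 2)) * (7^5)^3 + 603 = 2093674625886069 / 2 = 1046837312943034.50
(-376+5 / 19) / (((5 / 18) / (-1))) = 1352.65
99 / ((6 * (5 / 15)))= 99 / 2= 49.50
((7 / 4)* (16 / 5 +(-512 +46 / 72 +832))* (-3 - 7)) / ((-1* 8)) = 408037 / 576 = 708.40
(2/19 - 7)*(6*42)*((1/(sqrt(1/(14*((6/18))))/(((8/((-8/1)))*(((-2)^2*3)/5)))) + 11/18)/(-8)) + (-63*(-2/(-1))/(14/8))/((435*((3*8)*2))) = 1462577/11020 - 16506*sqrt(42)/95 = -993.29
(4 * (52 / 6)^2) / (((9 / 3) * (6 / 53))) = 884.64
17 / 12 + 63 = 773 / 12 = 64.42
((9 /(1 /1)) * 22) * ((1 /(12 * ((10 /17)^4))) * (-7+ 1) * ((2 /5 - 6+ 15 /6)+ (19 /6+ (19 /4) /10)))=-35830509 /80000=-447.88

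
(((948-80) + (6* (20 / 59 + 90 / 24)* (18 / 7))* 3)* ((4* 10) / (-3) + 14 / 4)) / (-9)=436649 / 378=1155.16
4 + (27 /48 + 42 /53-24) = -15811 /848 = -18.65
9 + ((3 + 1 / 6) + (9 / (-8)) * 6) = 65 / 12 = 5.42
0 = 0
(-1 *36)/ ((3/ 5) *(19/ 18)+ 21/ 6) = -270/ 31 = -8.71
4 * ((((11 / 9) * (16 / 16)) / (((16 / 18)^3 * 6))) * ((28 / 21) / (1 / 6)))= 297 / 32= 9.28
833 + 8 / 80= 8331 / 10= 833.10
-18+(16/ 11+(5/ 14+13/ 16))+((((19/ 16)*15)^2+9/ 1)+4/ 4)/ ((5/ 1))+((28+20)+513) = 12045633/ 19712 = 611.08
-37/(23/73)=-2701/23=-117.43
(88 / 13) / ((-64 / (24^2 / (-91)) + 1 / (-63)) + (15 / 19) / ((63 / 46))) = 17556 / 27677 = 0.63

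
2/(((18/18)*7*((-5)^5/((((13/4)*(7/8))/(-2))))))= 13/100000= 0.00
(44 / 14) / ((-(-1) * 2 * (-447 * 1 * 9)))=-11 / 28161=-0.00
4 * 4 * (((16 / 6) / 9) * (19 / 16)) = 152 / 27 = 5.63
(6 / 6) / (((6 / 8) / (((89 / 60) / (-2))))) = -89 / 90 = -0.99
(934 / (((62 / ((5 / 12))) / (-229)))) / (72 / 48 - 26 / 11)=5881865 / 3534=1664.36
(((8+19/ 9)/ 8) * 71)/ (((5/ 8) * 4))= 6461/ 180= 35.89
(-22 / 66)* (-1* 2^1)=2 / 3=0.67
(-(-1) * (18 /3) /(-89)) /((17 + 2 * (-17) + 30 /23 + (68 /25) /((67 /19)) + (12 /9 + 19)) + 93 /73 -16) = 50621850 /6996051569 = 0.01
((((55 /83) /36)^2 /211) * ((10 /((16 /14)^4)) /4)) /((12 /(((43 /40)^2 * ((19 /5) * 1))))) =10206293251 /11852086304047104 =0.00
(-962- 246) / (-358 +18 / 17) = 5134 / 1517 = 3.38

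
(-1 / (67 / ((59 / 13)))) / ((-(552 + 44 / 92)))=1357 / 11067797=0.00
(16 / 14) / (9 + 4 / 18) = 72 / 581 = 0.12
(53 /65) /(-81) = -53 /5265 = -0.01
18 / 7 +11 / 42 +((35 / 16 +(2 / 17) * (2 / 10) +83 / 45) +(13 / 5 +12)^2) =13466987 / 61200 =220.05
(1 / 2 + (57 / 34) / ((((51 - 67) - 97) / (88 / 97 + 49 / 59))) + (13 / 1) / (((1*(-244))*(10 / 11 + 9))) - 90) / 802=-1539900690825 / 13794084496408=-0.11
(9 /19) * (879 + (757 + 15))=14859 /19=782.05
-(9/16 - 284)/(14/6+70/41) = 557805/7952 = 70.15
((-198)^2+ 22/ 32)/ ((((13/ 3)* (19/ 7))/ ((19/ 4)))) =13172775/ 832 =15832.66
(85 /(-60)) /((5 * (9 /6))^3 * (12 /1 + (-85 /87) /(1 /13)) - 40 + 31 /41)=40426 /9560739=0.00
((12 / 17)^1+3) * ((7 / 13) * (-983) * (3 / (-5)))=1300509 / 1105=1176.93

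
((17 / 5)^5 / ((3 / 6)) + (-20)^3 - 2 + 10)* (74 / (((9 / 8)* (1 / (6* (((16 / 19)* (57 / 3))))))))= -419330857984 / 9375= -44728624.85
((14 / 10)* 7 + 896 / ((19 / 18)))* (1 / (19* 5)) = 81571 / 9025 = 9.04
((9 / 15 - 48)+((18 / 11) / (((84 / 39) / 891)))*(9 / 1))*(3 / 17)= 74673 / 70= 1066.76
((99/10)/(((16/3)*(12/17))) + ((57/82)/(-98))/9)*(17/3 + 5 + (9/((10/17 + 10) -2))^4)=669839429077703/21460891502592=31.21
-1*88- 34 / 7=-650 / 7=-92.86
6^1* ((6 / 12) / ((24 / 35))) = 35 / 8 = 4.38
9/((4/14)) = 63/2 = 31.50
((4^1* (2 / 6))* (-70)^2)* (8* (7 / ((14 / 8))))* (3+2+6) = 6899200 / 3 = 2299733.33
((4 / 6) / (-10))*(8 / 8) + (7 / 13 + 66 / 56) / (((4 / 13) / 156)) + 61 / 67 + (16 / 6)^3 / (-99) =21843068969 / 25072740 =871.19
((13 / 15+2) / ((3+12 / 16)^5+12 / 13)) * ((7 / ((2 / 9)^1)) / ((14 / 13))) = 1860352 / 16473605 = 0.11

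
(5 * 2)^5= 100000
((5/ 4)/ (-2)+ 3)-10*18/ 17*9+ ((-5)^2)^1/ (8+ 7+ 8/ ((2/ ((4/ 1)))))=-388347/ 4216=-92.11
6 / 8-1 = -1 / 4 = -0.25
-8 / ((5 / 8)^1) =-64 / 5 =-12.80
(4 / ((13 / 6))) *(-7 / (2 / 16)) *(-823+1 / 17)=85079.46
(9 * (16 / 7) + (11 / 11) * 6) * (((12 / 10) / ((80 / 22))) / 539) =279 / 17150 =0.02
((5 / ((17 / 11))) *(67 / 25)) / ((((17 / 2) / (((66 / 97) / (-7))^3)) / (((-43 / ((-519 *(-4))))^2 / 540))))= -1813771003 / 2436923417436503100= -0.00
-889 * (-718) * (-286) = -182554372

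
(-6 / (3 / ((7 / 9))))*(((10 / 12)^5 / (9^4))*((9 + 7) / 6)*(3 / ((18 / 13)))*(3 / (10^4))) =-455 / 2754990144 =-0.00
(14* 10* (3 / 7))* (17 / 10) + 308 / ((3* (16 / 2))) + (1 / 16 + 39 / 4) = 5983 / 48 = 124.65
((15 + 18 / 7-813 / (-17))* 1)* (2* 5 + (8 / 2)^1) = 915.53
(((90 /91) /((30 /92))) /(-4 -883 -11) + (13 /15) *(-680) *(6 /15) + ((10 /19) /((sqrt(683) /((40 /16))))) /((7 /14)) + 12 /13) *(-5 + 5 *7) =-287827508 /40859 + 1500 *sqrt(683) /12977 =-7041.39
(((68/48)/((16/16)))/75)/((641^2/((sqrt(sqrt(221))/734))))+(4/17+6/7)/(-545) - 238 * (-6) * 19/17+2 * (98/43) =17 * 221^(1/4)/271427988600+892714986/557753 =1600.56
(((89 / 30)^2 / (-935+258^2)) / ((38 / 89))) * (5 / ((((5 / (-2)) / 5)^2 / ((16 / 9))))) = 5639752 / 505015155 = 0.01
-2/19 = -0.11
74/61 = 1.21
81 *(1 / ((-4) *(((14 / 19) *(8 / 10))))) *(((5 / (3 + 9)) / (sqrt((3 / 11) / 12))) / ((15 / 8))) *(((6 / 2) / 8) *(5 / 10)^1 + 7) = -98325 *sqrt(11) / 896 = -363.96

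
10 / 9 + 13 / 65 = 59 / 45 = 1.31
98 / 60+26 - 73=-1361 / 30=-45.37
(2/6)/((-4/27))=-9/4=-2.25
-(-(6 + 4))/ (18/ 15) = 25/ 3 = 8.33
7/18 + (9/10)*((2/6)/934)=32717/84060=0.39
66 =66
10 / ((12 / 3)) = 5 / 2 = 2.50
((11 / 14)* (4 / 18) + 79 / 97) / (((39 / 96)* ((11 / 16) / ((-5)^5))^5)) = -60440000000000000000000000000 / 12794374593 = -4723951105282446375.85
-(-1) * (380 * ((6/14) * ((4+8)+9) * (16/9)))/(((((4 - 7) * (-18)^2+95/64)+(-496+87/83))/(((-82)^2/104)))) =-27145594880/101199319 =-268.24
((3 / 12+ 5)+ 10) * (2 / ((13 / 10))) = 305 / 13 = 23.46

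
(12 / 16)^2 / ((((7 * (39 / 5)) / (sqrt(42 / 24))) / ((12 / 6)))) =15 * sqrt(7) / 1456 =0.03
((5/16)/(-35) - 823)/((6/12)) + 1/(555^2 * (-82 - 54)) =-60334743404/36654975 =-1646.02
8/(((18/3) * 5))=4/15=0.27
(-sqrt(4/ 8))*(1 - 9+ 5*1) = 3*sqrt(2)/ 2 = 2.12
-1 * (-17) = 17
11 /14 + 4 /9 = 155 /126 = 1.23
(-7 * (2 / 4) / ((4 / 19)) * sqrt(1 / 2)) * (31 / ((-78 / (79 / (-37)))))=-325717 * sqrt(2) / 46176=-9.98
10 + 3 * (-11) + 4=-19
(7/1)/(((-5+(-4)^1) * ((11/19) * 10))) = -133/990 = -0.13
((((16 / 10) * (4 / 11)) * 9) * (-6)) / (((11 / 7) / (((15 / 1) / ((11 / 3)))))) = -108864 / 1331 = -81.79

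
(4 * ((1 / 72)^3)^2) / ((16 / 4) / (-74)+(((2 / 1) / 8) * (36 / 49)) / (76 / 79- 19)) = -861175 / 1926678752722944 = -0.00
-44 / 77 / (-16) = 1 / 28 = 0.04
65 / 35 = 13 / 7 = 1.86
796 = 796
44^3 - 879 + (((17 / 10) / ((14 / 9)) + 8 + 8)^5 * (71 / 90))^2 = 31041572330595937192615431890915642209 / 23429627053056000000000000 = 1324885464898.90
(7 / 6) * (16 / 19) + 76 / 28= 1475 / 399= 3.70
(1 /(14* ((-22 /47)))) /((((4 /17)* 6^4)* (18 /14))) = -799 /2052864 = -0.00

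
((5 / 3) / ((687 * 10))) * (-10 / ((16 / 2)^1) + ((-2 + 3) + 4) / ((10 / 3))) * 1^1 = 1 / 16488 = 0.00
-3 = -3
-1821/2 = -910.50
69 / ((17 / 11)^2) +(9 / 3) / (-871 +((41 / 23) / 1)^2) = 1277461193 / 44224514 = 28.89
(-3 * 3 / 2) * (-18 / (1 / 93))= 7533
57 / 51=19 / 17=1.12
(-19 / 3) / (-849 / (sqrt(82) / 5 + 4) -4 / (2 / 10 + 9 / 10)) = 0.04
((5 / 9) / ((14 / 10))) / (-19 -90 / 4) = -50 / 5229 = -0.01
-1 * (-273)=273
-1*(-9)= 9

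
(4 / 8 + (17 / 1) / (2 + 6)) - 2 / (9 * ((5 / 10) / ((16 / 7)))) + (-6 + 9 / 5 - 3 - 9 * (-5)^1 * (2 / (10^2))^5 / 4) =-88056249433 / 15750000000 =-5.59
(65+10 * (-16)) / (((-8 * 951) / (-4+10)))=95 / 1268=0.07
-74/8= -37/4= -9.25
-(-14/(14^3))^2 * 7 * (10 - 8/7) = -31/19208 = -0.00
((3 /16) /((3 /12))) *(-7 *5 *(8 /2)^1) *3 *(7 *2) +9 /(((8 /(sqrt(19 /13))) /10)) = -4396.40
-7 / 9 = -0.78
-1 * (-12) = 12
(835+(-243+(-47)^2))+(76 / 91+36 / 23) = 5867517 / 2093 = 2803.40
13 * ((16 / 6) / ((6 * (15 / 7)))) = 364 / 135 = 2.70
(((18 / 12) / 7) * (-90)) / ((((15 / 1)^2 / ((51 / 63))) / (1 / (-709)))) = 17 / 173705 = 0.00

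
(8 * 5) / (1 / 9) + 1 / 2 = 721 / 2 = 360.50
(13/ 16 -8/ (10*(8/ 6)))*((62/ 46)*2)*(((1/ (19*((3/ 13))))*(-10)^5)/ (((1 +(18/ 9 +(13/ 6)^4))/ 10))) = -73990800000/ 14180213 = -5217.89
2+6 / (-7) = 8 / 7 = 1.14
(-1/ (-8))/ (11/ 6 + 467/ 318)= 53/ 1400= 0.04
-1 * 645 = -645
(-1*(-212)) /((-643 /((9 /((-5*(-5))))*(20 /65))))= -7632 /208975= -0.04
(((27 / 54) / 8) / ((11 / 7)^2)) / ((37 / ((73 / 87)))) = 3577 / 6231984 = 0.00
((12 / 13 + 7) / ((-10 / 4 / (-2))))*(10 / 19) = 824 / 247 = 3.34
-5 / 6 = -0.83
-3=-3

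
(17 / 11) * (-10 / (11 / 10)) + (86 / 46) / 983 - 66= -218985571 / 2735689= -80.05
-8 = -8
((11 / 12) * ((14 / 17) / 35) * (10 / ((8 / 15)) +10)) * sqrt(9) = 253 / 136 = 1.86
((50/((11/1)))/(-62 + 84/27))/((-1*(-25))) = -9/2915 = -0.00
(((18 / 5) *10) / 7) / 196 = 9 / 343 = 0.03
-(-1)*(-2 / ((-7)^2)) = -2 / 49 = -0.04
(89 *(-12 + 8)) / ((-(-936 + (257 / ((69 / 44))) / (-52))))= -319332 / 842419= -0.38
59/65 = 0.91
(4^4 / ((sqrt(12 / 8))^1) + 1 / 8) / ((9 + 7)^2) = 1 / 2048 + sqrt(6) / 3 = 0.82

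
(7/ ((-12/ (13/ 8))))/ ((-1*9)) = 91/ 864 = 0.11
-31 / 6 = -5.17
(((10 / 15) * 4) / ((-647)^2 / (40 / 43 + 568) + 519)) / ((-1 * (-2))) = 97856 / 92091009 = 0.00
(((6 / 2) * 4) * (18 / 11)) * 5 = 1080 / 11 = 98.18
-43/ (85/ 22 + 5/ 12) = -5676/ 565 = -10.05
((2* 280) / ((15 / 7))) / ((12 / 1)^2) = 49 / 27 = 1.81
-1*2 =-2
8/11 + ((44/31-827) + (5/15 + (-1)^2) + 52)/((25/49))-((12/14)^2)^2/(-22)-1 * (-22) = -91546680991/61405575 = -1490.85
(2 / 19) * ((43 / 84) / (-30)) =-43 / 23940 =-0.00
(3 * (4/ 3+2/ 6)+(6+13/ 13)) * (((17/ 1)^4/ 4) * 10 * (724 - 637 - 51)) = 90202680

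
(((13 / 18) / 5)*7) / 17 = 91 / 1530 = 0.06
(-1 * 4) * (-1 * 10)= 40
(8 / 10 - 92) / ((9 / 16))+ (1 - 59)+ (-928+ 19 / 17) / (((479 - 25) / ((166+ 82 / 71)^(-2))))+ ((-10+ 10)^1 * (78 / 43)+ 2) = -1185637795722353 / 5435379272160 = -218.13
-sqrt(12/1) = -2 * sqrt(3) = -3.46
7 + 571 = 578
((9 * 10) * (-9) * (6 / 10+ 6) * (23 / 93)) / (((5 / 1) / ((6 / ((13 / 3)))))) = -737748 / 2015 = -366.13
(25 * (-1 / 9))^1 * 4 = -100 / 9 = -11.11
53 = 53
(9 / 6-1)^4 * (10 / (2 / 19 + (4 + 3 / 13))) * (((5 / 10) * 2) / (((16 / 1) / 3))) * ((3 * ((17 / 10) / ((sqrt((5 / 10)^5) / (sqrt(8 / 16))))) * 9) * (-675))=-1500525 / 448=-3349.39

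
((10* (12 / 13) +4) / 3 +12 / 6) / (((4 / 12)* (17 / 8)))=2000 / 221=9.05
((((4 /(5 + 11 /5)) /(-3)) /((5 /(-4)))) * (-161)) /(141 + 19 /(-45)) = -1610 /9489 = -0.17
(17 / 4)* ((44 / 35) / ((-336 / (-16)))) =187 / 735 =0.25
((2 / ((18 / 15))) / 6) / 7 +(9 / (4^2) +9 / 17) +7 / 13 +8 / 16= 2.17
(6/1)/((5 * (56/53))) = 159/140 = 1.14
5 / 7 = 0.71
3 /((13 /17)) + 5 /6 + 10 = 1151 /78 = 14.76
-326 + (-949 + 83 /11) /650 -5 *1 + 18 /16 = -9475849 /28600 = -331.32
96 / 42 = 16 / 7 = 2.29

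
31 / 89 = 0.35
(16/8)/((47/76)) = 152/47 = 3.23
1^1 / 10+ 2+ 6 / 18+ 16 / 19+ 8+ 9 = 11557 / 570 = 20.28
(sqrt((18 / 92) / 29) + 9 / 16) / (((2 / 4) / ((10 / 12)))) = 5* sqrt(1334) / 1334 + 15 / 16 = 1.07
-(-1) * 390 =390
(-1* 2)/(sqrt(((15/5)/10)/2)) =-4* sqrt(15)/3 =-5.16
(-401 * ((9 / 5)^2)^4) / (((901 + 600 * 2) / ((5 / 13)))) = -17261735121 / 2133828125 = -8.09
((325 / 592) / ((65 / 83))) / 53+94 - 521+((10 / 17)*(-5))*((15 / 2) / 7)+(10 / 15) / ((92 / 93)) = -36880708937 / 85876112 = -429.46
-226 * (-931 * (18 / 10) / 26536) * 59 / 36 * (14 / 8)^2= 304141873 / 4245760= 71.63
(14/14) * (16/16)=1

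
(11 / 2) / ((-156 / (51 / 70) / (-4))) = 187 / 1820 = 0.10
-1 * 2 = -2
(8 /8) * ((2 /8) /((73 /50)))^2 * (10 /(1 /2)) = 3125 /5329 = 0.59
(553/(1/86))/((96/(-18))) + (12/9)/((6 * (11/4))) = -7062299/792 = -8917.04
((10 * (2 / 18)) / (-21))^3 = -0.00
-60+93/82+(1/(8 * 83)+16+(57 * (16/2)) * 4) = 48489637/27224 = 1781.14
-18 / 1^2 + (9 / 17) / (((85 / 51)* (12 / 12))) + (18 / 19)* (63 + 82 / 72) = 139151 / 3230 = 43.08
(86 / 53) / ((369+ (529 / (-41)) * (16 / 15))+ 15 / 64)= 3384960 / 741542557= 0.00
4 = 4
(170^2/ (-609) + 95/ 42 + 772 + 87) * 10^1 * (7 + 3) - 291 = 49383631/ 609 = 81089.71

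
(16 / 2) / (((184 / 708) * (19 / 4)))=2832 / 437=6.48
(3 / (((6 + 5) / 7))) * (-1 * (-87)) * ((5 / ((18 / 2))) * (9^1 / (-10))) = -1827 / 22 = -83.05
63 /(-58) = -1.09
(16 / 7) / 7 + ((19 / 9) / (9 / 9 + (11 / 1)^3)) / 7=191941 / 587412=0.33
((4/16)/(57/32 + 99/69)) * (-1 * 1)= -184/2367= -0.08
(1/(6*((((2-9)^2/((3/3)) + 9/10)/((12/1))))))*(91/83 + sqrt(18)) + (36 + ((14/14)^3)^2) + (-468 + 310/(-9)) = -173479433/372753 + 60*sqrt(2)/499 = -465.23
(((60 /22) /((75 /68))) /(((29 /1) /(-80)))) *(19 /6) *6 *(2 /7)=-82688 /2233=-37.03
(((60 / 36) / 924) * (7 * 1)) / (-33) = -5 / 13068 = -0.00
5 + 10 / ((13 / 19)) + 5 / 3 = 830 / 39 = 21.28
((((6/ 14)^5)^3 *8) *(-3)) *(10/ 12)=-286978140/ 4747561509943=-0.00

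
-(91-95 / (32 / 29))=-4.91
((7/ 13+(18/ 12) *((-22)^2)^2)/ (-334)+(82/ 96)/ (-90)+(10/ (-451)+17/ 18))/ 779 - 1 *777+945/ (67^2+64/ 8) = -3843408067268381219/ 4939229462001120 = -778.14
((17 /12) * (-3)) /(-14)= 17 /56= 0.30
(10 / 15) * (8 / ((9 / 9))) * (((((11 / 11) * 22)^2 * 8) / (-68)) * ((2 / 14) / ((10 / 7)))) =-7744 / 255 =-30.37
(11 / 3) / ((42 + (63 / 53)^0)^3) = 0.00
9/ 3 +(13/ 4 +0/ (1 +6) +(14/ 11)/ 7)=6.43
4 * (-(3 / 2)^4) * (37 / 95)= -2997 / 380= -7.89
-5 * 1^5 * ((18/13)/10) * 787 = -7083/13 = -544.85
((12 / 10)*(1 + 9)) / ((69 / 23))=4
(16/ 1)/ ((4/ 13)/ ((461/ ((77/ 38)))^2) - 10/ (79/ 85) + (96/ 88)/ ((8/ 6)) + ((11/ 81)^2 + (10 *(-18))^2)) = 90983408318863632/ 184184975848800479171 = 0.00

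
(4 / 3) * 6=8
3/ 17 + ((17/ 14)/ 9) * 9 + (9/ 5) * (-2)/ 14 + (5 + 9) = 18009/ 1190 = 15.13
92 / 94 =46 / 47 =0.98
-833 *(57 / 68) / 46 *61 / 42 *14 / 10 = -56791 / 1840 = -30.86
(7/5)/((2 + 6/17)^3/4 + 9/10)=68782/204217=0.34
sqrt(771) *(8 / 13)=8 *sqrt(771) / 13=17.09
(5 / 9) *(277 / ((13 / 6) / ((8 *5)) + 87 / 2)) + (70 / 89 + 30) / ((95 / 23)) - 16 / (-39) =7856767636 / 689364897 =11.40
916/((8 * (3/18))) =687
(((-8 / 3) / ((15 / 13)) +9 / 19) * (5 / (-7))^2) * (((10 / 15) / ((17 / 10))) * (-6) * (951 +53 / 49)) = 14658058400 / 6979707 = 2100.10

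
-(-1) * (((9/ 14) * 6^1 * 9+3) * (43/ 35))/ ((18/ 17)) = 43.76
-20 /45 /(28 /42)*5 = -10 /3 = -3.33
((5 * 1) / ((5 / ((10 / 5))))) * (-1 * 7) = -14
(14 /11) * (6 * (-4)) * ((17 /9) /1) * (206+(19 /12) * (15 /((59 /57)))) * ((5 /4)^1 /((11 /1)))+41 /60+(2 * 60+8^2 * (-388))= -11227814281 /428340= -26212.39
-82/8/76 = -41/304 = -0.13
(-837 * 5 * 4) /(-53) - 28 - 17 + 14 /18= 129566 /477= 271.63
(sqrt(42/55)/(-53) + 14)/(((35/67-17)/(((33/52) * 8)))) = -5159/1196 + 67 * sqrt(2310)/633880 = -4.31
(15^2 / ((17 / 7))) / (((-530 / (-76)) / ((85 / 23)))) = 59850 / 1219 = 49.10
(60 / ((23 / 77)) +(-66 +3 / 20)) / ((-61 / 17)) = -1055853 / 28060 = -37.63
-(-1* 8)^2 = -64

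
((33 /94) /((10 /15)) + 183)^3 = 41074338181527 /6644672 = 6181544.88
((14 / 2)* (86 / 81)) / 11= 602 / 891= 0.68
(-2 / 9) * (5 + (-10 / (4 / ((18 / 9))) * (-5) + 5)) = -70 / 9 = -7.78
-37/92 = -0.40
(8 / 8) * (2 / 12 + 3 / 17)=35 / 102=0.34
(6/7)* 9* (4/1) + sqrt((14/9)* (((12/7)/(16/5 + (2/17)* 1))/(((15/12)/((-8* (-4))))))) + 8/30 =16* sqrt(1598)/141 + 3268/105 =35.66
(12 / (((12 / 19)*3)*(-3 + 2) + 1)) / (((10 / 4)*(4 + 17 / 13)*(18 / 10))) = -0.56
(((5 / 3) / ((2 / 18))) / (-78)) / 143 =-0.00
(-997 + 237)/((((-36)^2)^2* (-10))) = 19/419904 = 0.00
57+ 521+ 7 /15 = 8677 /15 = 578.47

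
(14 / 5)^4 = 38416 / 625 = 61.47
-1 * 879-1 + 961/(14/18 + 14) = -108391/133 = -814.97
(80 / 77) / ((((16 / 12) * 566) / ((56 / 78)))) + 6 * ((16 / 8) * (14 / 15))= 2266464 / 202345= 11.20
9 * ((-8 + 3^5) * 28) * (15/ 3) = 296100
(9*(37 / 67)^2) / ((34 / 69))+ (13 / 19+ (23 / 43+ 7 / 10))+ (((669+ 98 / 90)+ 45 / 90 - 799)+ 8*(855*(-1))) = -39059785327469 / 5611294890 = -6960.92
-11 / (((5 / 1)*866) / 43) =-473 / 4330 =-0.11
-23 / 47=-0.49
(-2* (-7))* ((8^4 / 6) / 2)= 14336 / 3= 4778.67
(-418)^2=174724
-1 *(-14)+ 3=17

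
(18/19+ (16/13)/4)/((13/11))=3410/3211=1.06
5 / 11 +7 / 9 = 122 / 99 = 1.23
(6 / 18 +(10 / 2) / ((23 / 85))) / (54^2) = 649 / 100602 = 0.01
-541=-541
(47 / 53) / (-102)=-47 / 5406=-0.01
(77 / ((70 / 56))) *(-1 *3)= -924 / 5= -184.80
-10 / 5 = -2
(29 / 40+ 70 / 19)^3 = 85.72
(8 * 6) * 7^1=336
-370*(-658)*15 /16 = 912975 /4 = 228243.75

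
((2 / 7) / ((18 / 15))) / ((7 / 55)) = 275 / 147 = 1.87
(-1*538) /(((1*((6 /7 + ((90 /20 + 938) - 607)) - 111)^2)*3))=-105448 /29862075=-0.00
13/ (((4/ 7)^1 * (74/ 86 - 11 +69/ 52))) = -7267/ 2815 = -2.58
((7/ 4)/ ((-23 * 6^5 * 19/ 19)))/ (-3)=7/ 2146176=0.00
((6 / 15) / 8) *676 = 169 / 5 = 33.80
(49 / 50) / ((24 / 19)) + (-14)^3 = -3291869 / 1200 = -2743.22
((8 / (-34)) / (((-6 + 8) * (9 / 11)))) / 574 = -0.00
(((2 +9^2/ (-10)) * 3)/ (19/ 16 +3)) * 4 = -5856/ 335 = -17.48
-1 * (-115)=115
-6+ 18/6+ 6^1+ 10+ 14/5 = 79/5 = 15.80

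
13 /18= 0.72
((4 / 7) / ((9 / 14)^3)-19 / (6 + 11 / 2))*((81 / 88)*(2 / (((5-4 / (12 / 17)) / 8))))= -8362 / 759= -11.02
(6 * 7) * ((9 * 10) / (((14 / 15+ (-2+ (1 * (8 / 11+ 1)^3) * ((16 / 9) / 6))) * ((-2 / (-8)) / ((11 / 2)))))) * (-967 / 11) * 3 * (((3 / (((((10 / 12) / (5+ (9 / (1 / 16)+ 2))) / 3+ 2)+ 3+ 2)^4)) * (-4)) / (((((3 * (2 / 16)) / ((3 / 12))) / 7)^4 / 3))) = 459006457550253054158415283200 / 1355941501039975528577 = 338514941.24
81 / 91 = 0.89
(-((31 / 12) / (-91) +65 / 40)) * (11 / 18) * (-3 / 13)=38357 / 170352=0.23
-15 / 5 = -3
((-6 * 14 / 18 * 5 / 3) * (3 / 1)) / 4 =-35 / 6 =-5.83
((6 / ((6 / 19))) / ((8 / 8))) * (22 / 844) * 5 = 1045 / 422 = 2.48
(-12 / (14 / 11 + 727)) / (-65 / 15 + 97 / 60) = 7920 / 1305793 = 0.01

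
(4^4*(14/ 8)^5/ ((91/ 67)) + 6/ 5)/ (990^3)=804647/ 252277740000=0.00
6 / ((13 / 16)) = 96 / 13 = 7.38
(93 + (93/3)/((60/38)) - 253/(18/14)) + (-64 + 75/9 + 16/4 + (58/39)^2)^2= 2361.65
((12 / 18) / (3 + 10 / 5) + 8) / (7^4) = 122 / 36015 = 0.00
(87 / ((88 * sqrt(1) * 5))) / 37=87 / 16280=0.01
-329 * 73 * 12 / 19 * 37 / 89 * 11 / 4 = -29324757 / 1691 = -17341.67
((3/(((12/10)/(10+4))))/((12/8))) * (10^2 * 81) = 189000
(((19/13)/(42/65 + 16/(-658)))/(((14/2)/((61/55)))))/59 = 893/141482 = 0.01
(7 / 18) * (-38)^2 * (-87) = -48855.33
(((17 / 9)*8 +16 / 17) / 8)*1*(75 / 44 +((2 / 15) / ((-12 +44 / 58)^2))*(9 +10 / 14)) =64620126377 / 18780563340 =3.44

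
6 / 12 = 1 / 2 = 0.50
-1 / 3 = -0.33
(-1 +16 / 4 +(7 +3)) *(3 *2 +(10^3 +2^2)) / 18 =6565 / 9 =729.44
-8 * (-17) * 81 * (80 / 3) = 293760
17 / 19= 0.89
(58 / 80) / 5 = 29 / 200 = 0.14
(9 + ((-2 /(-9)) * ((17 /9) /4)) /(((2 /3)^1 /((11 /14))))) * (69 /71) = 317285 /35784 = 8.87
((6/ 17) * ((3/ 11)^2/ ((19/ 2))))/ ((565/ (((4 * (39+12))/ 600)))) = 54/ 32473375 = 0.00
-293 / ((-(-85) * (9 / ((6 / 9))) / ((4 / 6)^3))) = -4688 / 61965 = -0.08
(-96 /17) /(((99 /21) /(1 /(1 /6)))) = -1344 /187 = -7.19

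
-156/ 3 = -52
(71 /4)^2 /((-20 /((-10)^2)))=-25205 /16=-1575.31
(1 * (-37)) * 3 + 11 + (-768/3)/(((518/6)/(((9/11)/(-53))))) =-15092788/150997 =-99.95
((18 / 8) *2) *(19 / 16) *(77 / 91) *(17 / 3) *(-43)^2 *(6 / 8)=59125473 / 1664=35532.14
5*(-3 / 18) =-5 / 6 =-0.83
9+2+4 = 15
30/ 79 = 0.38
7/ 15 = 0.47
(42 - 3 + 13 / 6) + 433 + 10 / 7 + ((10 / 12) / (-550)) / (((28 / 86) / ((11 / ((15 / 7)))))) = 5992199 / 12600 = 475.57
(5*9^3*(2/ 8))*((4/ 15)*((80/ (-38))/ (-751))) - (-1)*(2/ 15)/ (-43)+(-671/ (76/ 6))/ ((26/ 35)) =-33803524901/ 478582260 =-70.63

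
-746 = -746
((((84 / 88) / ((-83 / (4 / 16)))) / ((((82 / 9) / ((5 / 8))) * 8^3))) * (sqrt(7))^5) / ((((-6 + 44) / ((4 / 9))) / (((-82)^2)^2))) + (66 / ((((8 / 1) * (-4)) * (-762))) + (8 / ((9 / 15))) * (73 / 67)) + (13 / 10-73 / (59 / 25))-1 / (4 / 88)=-8940682171 / 240974880-354598545 * sqrt(7) / 35526656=-63.51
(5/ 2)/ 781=5/ 1562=0.00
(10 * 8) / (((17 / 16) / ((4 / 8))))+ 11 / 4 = 2747 / 68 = 40.40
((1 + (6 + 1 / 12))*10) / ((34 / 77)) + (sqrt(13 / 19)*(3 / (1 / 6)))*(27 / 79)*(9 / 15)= 1458*sqrt(247) / 7505 + 1925 / 12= 163.47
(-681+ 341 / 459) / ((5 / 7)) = -2185666 / 2295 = -952.36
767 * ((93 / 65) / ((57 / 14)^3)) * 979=4913381704 / 308655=15918.68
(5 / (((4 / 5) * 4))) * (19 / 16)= 475 / 256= 1.86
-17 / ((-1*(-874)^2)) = 0.00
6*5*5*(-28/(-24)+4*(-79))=-47225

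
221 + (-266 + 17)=-28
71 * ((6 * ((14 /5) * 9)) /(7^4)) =7668 /1715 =4.47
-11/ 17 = -0.65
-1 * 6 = -6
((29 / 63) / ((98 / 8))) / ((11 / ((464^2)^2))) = 158343629.99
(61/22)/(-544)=-61/11968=-0.01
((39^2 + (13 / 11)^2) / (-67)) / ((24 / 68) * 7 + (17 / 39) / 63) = -7694267490 / 838936681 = -9.17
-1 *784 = -784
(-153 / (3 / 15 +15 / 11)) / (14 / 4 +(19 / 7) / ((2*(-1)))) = -3927 / 86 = -45.66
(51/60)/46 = 17/920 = 0.02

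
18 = 18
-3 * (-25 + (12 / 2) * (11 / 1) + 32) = -219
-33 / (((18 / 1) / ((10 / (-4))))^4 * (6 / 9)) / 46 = -6875 / 17169408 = -0.00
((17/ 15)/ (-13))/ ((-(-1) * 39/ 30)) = -34/ 507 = -0.07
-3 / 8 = -0.38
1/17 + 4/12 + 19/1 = 989/51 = 19.39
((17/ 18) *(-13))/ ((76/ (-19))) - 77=-5323/ 72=-73.93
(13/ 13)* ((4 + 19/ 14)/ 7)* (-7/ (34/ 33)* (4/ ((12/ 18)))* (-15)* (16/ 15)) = 59400/ 119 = 499.16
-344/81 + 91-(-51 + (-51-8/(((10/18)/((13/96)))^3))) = 7832772839/41472000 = 188.87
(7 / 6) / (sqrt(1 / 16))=14 / 3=4.67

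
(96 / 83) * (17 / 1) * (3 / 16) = 306 / 83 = 3.69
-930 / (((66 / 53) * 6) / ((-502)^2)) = -31366861.52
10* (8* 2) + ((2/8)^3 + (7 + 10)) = 11329/64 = 177.02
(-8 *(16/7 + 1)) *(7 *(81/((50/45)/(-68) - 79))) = 4560624/24179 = 188.62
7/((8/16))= 14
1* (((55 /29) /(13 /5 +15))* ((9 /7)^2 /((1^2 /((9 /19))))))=18225 /215992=0.08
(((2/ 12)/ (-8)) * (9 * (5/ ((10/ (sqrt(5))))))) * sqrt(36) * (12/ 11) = -27 * sqrt(5)/ 44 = -1.37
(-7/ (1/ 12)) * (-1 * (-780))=-65520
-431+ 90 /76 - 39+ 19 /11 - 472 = -392539 /418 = -939.09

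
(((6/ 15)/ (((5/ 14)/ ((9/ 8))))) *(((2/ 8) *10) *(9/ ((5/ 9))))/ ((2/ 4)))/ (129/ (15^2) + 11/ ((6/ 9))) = 15309/ 2561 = 5.98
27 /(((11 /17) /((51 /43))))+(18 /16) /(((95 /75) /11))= 4260573 /71896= 59.26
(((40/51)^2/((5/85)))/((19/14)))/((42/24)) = 12800/2907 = 4.40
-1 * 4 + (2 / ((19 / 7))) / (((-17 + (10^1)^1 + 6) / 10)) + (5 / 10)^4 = -3437 / 304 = -11.31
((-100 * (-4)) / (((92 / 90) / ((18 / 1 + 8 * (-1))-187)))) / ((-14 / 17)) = 13540500 / 161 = 84102.48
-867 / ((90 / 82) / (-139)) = 1647011 / 15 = 109800.73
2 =2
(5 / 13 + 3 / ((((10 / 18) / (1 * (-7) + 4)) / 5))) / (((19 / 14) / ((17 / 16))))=-15589 / 247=-63.11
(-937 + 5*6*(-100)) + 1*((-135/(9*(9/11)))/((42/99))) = -55723/14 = -3980.21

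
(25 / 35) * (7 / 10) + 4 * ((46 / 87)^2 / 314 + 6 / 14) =36897571 / 16636662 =2.22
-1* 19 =-19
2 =2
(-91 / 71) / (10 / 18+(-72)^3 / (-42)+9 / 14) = -0.00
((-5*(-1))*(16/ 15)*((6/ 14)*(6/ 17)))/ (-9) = -32/ 357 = -0.09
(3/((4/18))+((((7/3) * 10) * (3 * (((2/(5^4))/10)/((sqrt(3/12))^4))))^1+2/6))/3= 53219/11250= 4.73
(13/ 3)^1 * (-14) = -60.67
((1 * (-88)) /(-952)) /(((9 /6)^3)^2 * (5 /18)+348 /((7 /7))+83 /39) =54912 /209872565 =0.00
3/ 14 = 0.21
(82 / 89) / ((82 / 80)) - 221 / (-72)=25429 / 6408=3.97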